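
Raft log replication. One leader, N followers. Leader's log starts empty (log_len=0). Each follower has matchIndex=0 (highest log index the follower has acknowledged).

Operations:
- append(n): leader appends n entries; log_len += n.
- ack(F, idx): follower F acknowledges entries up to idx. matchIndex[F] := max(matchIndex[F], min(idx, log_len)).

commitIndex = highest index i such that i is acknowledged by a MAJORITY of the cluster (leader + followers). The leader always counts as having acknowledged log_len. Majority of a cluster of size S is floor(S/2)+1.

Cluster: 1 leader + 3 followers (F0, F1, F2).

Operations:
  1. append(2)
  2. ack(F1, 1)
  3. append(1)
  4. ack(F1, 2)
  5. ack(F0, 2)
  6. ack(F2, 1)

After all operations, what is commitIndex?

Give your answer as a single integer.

Answer: 2

Derivation:
Op 1: append 2 -> log_len=2
Op 2: F1 acks idx 1 -> match: F0=0 F1=1 F2=0; commitIndex=0
Op 3: append 1 -> log_len=3
Op 4: F1 acks idx 2 -> match: F0=0 F1=2 F2=0; commitIndex=0
Op 5: F0 acks idx 2 -> match: F0=2 F1=2 F2=0; commitIndex=2
Op 6: F2 acks idx 1 -> match: F0=2 F1=2 F2=1; commitIndex=2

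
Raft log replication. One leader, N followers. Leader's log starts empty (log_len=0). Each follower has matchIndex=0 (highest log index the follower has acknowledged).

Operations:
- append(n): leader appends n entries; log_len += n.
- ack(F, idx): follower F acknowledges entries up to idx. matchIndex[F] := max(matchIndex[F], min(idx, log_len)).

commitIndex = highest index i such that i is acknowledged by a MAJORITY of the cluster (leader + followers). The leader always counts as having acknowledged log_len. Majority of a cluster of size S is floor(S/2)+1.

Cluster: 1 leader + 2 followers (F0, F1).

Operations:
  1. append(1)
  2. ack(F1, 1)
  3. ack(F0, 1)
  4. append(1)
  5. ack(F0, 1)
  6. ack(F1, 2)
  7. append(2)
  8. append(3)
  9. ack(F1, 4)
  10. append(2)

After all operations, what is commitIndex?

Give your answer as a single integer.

Answer: 4

Derivation:
Op 1: append 1 -> log_len=1
Op 2: F1 acks idx 1 -> match: F0=0 F1=1; commitIndex=1
Op 3: F0 acks idx 1 -> match: F0=1 F1=1; commitIndex=1
Op 4: append 1 -> log_len=2
Op 5: F0 acks idx 1 -> match: F0=1 F1=1; commitIndex=1
Op 6: F1 acks idx 2 -> match: F0=1 F1=2; commitIndex=2
Op 7: append 2 -> log_len=4
Op 8: append 3 -> log_len=7
Op 9: F1 acks idx 4 -> match: F0=1 F1=4; commitIndex=4
Op 10: append 2 -> log_len=9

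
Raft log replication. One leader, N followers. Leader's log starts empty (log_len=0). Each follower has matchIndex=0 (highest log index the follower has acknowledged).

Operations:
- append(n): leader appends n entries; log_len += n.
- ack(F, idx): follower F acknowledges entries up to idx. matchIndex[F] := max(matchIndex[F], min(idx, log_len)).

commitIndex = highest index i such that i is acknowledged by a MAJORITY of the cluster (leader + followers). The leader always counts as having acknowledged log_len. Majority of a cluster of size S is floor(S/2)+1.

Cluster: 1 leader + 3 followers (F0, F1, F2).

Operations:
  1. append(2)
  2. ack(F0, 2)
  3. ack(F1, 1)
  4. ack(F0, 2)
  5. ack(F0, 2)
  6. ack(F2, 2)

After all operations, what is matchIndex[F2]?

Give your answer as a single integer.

Op 1: append 2 -> log_len=2
Op 2: F0 acks idx 2 -> match: F0=2 F1=0 F2=0; commitIndex=0
Op 3: F1 acks idx 1 -> match: F0=2 F1=1 F2=0; commitIndex=1
Op 4: F0 acks idx 2 -> match: F0=2 F1=1 F2=0; commitIndex=1
Op 5: F0 acks idx 2 -> match: F0=2 F1=1 F2=0; commitIndex=1
Op 6: F2 acks idx 2 -> match: F0=2 F1=1 F2=2; commitIndex=2

Answer: 2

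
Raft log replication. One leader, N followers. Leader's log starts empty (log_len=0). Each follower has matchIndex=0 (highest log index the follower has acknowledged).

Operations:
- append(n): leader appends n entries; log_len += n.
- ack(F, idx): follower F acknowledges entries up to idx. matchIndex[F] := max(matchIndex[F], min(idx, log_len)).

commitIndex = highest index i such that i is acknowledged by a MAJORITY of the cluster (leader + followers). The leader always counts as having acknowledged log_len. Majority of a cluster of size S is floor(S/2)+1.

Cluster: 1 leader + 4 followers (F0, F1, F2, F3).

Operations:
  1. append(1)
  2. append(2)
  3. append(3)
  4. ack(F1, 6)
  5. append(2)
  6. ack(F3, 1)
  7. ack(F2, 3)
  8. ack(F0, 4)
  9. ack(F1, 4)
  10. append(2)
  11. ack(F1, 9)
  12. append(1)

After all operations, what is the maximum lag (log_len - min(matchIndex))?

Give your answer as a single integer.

Op 1: append 1 -> log_len=1
Op 2: append 2 -> log_len=3
Op 3: append 3 -> log_len=6
Op 4: F1 acks idx 6 -> match: F0=0 F1=6 F2=0 F3=0; commitIndex=0
Op 5: append 2 -> log_len=8
Op 6: F3 acks idx 1 -> match: F0=0 F1=6 F2=0 F3=1; commitIndex=1
Op 7: F2 acks idx 3 -> match: F0=0 F1=6 F2=3 F3=1; commitIndex=3
Op 8: F0 acks idx 4 -> match: F0=4 F1=6 F2=3 F3=1; commitIndex=4
Op 9: F1 acks idx 4 -> match: F0=4 F1=6 F2=3 F3=1; commitIndex=4
Op 10: append 2 -> log_len=10
Op 11: F1 acks idx 9 -> match: F0=4 F1=9 F2=3 F3=1; commitIndex=4
Op 12: append 1 -> log_len=11

Answer: 10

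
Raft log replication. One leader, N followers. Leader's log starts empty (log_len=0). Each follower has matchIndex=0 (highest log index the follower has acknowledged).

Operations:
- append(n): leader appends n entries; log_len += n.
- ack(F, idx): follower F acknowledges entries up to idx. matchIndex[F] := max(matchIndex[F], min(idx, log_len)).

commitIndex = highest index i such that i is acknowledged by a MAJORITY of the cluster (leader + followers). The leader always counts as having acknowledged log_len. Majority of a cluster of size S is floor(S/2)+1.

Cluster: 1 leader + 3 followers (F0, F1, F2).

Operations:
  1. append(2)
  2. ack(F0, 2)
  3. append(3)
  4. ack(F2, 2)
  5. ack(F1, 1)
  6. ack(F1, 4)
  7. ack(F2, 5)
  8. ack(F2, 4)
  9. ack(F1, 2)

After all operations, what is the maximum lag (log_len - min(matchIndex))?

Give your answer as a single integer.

Op 1: append 2 -> log_len=2
Op 2: F0 acks idx 2 -> match: F0=2 F1=0 F2=0; commitIndex=0
Op 3: append 3 -> log_len=5
Op 4: F2 acks idx 2 -> match: F0=2 F1=0 F2=2; commitIndex=2
Op 5: F1 acks idx 1 -> match: F0=2 F1=1 F2=2; commitIndex=2
Op 6: F1 acks idx 4 -> match: F0=2 F1=4 F2=2; commitIndex=2
Op 7: F2 acks idx 5 -> match: F0=2 F1=4 F2=5; commitIndex=4
Op 8: F2 acks idx 4 -> match: F0=2 F1=4 F2=5; commitIndex=4
Op 9: F1 acks idx 2 -> match: F0=2 F1=4 F2=5; commitIndex=4

Answer: 3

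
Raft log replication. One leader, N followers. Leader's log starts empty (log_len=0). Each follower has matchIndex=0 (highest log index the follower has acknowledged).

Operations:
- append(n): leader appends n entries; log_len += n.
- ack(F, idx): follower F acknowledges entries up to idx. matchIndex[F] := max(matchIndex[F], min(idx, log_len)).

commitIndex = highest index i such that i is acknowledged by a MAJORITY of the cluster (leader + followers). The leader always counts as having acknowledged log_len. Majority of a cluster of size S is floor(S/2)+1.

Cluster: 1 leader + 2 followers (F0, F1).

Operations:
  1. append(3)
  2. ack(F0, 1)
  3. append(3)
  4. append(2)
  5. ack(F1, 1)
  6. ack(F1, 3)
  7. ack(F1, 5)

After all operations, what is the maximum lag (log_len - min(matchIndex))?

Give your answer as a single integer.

Op 1: append 3 -> log_len=3
Op 2: F0 acks idx 1 -> match: F0=1 F1=0; commitIndex=1
Op 3: append 3 -> log_len=6
Op 4: append 2 -> log_len=8
Op 5: F1 acks idx 1 -> match: F0=1 F1=1; commitIndex=1
Op 6: F1 acks idx 3 -> match: F0=1 F1=3; commitIndex=3
Op 7: F1 acks idx 5 -> match: F0=1 F1=5; commitIndex=5

Answer: 7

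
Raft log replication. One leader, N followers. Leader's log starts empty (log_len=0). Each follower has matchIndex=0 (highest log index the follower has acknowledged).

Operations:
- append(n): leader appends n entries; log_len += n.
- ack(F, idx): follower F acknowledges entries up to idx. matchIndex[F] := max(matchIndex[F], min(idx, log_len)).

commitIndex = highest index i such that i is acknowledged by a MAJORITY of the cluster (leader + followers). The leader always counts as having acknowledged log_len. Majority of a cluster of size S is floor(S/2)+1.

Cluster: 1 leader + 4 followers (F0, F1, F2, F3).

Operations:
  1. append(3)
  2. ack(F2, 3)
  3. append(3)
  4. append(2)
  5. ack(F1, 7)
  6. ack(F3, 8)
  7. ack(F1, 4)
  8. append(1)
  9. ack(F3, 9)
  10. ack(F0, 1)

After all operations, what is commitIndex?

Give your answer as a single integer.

Op 1: append 3 -> log_len=3
Op 2: F2 acks idx 3 -> match: F0=0 F1=0 F2=3 F3=0; commitIndex=0
Op 3: append 3 -> log_len=6
Op 4: append 2 -> log_len=8
Op 5: F1 acks idx 7 -> match: F0=0 F1=7 F2=3 F3=0; commitIndex=3
Op 6: F3 acks idx 8 -> match: F0=0 F1=7 F2=3 F3=8; commitIndex=7
Op 7: F1 acks idx 4 -> match: F0=0 F1=7 F2=3 F3=8; commitIndex=7
Op 8: append 1 -> log_len=9
Op 9: F3 acks idx 9 -> match: F0=0 F1=7 F2=3 F3=9; commitIndex=7
Op 10: F0 acks idx 1 -> match: F0=1 F1=7 F2=3 F3=9; commitIndex=7

Answer: 7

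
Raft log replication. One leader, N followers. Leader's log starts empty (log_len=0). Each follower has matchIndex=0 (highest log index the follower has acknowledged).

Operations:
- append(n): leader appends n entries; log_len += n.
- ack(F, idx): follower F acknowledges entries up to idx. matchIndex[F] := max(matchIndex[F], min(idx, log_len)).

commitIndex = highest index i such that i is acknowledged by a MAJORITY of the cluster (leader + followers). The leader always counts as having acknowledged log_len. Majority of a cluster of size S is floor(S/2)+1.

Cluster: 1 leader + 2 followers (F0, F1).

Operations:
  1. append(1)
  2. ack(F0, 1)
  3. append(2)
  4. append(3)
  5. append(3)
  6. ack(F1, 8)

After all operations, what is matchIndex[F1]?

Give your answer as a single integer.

Op 1: append 1 -> log_len=1
Op 2: F0 acks idx 1 -> match: F0=1 F1=0; commitIndex=1
Op 3: append 2 -> log_len=3
Op 4: append 3 -> log_len=6
Op 5: append 3 -> log_len=9
Op 6: F1 acks idx 8 -> match: F0=1 F1=8; commitIndex=8

Answer: 8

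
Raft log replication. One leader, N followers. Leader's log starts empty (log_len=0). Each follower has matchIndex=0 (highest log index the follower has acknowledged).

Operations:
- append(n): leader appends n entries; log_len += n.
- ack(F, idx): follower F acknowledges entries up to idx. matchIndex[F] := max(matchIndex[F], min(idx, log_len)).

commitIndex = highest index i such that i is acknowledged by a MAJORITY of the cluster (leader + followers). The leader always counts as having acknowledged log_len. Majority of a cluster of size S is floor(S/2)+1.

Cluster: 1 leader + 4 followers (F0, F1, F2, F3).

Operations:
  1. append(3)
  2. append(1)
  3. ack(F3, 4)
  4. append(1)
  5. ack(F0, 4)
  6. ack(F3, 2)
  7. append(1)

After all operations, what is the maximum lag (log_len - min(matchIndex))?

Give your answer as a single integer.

Answer: 6

Derivation:
Op 1: append 3 -> log_len=3
Op 2: append 1 -> log_len=4
Op 3: F3 acks idx 4 -> match: F0=0 F1=0 F2=0 F3=4; commitIndex=0
Op 4: append 1 -> log_len=5
Op 5: F0 acks idx 4 -> match: F0=4 F1=0 F2=0 F3=4; commitIndex=4
Op 6: F3 acks idx 2 -> match: F0=4 F1=0 F2=0 F3=4; commitIndex=4
Op 7: append 1 -> log_len=6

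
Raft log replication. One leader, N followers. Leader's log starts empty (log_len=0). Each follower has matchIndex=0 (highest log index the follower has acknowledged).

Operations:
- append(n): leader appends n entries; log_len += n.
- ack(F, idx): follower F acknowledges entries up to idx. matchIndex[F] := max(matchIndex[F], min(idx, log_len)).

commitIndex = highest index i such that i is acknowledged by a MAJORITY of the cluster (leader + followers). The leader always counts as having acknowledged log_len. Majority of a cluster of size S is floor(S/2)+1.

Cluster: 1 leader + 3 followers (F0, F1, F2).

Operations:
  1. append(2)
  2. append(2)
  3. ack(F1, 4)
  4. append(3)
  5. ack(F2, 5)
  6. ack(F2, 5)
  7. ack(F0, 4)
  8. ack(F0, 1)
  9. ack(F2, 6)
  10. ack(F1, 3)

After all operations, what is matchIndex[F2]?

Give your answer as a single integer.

Answer: 6

Derivation:
Op 1: append 2 -> log_len=2
Op 2: append 2 -> log_len=4
Op 3: F1 acks idx 4 -> match: F0=0 F1=4 F2=0; commitIndex=0
Op 4: append 3 -> log_len=7
Op 5: F2 acks idx 5 -> match: F0=0 F1=4 F2=5; commitIndex=4
Op 6: F2 acks idx 5 -> match: F0=0 F1=4 F2=5; commitIndex=4
Op 7: F0 acks idx 4 -> match: F0=4 F1=4 F2=5; commitIndex=4
Op 8: F0 acks idx 1 -> match: F0=4 F1=4 F2=5; commitIndex=4
Op 9: F2 acks idx 6 -> match: F0=4 F1=4 F2=6; commitIndex=4
Op 10: F1 acks idx 3 -> match: F0=4 F1=4 F2=6; commitIndex=4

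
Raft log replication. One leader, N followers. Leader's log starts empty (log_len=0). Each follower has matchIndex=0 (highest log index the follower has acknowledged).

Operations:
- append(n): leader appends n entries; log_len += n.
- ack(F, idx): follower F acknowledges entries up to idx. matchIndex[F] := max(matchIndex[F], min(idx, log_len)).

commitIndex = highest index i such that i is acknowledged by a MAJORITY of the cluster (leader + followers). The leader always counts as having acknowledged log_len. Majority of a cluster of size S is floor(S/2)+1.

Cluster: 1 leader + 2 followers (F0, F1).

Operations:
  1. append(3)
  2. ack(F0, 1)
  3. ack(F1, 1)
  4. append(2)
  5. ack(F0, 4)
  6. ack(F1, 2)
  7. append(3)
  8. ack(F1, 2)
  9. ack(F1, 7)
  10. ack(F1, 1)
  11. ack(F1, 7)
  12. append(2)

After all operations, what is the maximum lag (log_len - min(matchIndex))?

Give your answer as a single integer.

Answer: 6

Derivation:
Op 1: append 3 -> log_len=3
Op 2: F0 acks idx 1 -> match: F0=1 F1=0; commitIndex=1
Op 3: F1 acks idx 1 -> match: F0=1 F1=1; commitIndex=1
Op 4: append 2 -> log_len=5
Op 5: F0 acks idx 4 -> match: F0=4 F1=1; commitIndex=4
Op 6: F1 acks idx 2 -> match: F0=4 F1=2; commitIndex=4
Op 7: append 3 -> log_len=8
Op 8: F1 acks idx 2 -> match: F0=4 F1=2; commitIndex=4
Op 9: F1 acks idx 7 -> match: F0=4 F1=7; commitIndex=7
Op 10: F1 acks idx 1 -> match: F0=4 F1=7; commitIndex=7
Op 11: F1 acks idx 7 -> match: F0=4 F1=7; commitIndex=7
Op 12: append 2 -> log_len=10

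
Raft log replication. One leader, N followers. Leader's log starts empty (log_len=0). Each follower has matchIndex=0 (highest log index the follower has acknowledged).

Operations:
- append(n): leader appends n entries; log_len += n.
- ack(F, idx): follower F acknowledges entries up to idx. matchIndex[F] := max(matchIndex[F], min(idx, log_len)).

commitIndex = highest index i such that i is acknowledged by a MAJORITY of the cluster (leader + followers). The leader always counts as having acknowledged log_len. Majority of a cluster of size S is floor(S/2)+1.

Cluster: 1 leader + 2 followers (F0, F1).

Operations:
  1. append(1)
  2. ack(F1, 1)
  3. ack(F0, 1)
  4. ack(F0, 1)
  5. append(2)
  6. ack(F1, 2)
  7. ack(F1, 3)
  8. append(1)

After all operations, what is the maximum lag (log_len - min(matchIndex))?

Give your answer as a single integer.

Op 1: append 1 -> log_len=1
Op 2: F1 acks idx 1 -> match: F0=0 F1=1; commitIndex=1
Op 3: F0 acks idx 1 -> match: F0=1 F1=1; commitIndex=1
Op 4: F0 acks idx 1 -> match: F0=1 F1=1; commitIndex=1
Op 5: append 2 -> log_len=3
Op 6: F1 acks idx 2 -> match: F0=1 F1=2; commitIndex=2
Op 7: F1 acks idx 3 -> match: F0=1 F1=3; commitIndex=3
Op 8: append 1 -> log_len=4

Answer: 3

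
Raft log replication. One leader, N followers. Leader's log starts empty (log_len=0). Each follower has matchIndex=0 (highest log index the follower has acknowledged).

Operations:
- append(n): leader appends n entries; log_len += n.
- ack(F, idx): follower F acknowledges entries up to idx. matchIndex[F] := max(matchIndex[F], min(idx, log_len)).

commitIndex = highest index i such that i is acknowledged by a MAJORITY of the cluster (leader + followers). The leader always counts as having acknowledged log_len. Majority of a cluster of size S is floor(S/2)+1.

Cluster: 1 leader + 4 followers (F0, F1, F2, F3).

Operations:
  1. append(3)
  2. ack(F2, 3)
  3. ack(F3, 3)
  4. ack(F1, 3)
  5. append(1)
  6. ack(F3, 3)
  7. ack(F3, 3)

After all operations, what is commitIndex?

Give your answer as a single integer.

Answer: 3

Derivation:
Op 1: append 3 -> log_len=3
Op 2: F2 acks idx 3 -> match: F0=0 F1=0 F2=3 F3=0; commitIndex=0
Op 3: F3 acks idx 3 -> match: F0=0 F1=0 F2=3 F3=3; commitIndex=3
Op 4: F1 acks idx 3 -> match: F0=0 F1=3 F2=3 F3=3; commitIndex=3
Op 5: append 1 -> log_len=4
Op 6: F3 acks idx 3 -> match: F0=0 F1=3 F2=3 F3=3; commitIndex=3
Op 7: F3 acks idx 3 -> match: F0=0 F1=3 F2=3 F3=3; commitIndex=3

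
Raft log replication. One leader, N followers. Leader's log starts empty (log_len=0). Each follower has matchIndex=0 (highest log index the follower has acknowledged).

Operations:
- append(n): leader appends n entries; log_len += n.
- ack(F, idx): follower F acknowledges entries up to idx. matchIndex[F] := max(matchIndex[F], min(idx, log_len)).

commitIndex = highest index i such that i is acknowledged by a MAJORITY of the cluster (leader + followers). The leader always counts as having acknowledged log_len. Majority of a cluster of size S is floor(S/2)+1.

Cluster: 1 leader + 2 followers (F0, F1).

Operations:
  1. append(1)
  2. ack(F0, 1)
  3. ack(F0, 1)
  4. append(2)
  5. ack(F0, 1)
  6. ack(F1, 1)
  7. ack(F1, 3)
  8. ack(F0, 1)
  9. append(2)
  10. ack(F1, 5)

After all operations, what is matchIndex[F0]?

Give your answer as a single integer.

Answer: 1

Derivation:
Op 1: append 1 -> log_len=1
Op 2: F0 acks idx 1 -> match: F0=1 F1=0; commitIndex=1
Op 3: F0 acks idx 1 -> match: F0=1 F1=0; commitIndex=1
Op 4: append 2 -> log_len=3
Op 5: F0 acks idx 1 -> match: F0=1 F1=0; commitIndex=1
Op 6: F1 acks idx 1 -> match: F0=1 F1=1; commitIndex=1
Op 7: F1 acks idx 3 -> match: F0=1 F1=3; commitIndex=3
Op 8: F0 acks idx 1 -> match: F0=1 F1=3; commitIndex=3
Op 9: append 2 -> log_len=5
Op 10: F1 acks idx 5 -> match: F0=1 F1=5; commitIndex=5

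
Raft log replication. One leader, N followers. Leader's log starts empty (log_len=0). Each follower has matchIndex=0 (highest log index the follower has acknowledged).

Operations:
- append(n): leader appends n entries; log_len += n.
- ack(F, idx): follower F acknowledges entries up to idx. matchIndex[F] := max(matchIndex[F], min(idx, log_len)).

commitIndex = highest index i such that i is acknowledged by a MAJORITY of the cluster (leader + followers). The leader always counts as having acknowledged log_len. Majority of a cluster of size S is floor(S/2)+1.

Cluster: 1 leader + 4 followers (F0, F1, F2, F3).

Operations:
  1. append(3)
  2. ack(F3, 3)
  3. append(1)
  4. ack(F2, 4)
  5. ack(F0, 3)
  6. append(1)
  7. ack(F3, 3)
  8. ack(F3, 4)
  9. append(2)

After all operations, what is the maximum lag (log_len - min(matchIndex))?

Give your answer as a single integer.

Answer: 7

Derivation:
Op 1: append 3 -> log_len=3
Op 2: F3 acks idx 3 -> match: F0=0 F1=0 F2=0 F3=3; commitIndex=0
Op 3: append 1 -> log_len=4
Op 4: F2 acks idx 4 -> match: F0=0 F1=0 F2=4 F3=3; commitIndex=3
Op 5: F0 acks idx 3 -> match: F0=3 F1=0 F2=4 F3=3; commitIndex=3
Op 6: append 1 -> log_len=5
Op 7: F3 acks idx 3 -> match: F0=3 F1=0 F2=4 F3=3; commitIndex=3
Op 8: F3 acks idx 4 -> match: F0=3 F1=0 F2=4 F3=4; commitIndex=4
Op 9: append 2 -> log_len=7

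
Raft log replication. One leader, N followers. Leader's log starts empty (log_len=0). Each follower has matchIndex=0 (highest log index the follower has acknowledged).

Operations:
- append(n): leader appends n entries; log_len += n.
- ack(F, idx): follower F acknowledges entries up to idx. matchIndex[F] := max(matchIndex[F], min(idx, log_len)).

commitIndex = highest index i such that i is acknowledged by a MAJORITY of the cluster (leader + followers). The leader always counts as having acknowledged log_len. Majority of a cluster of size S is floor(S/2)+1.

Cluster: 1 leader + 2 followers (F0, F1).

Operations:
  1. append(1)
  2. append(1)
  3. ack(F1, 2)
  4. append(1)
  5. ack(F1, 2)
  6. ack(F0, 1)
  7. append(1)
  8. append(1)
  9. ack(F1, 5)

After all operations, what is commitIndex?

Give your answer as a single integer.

Op 1: append 1 -> log_len=1
Op 2: append 1 -> log_len=2
Op 3: F1 acks idx 2 -> match: F0=0 F1=2; commitIndex=2
Op 4: append 1 -> log_len=3
Op 5: F1 acks idx 2 -> match: F0=0 F1=2; commitIndex=2
Op 6: F0 acks idx 1 -> match: F0=1 F1=2; commitIndex=2
Op 7: append 1 -> log_len=4
Op 8: append 1 -> log_len=5
Op 9: F1 acks idx 5 -> match: F0=1 F1=5; commitIndex=5

Answer: 5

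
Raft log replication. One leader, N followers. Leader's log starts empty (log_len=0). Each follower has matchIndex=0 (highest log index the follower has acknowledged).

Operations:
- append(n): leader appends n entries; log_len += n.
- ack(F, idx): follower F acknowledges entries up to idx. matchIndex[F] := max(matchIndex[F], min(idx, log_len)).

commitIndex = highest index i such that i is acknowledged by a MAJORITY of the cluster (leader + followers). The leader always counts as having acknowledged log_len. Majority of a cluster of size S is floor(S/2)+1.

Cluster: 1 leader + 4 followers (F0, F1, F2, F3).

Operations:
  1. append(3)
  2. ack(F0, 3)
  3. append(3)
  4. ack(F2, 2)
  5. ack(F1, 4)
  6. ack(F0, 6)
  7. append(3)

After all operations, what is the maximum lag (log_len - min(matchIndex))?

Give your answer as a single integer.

Op 1: append 3 -> log_len=3
Op 2: F0 acks idx 3 -> match: F0=3 F1=0 F2=0 F3=0; commitIndex=0
Op 3: append 3 -> log_len=6
Op 4: F2 acks idx 2 -> match: F0=3 F1=0 F2=2 F3=0; commitIndex=2
Op 5: F1 acks idx 4 -> match: F0=3 F1=4 F2=2 F3=0; commitIndex=3
Op 6: F0 acks idx 6 -> match: F0=6 F1=4 F2=2 F3=0; commitIndex=4
Op 7: append 3 -> log_len=9

Answer: 9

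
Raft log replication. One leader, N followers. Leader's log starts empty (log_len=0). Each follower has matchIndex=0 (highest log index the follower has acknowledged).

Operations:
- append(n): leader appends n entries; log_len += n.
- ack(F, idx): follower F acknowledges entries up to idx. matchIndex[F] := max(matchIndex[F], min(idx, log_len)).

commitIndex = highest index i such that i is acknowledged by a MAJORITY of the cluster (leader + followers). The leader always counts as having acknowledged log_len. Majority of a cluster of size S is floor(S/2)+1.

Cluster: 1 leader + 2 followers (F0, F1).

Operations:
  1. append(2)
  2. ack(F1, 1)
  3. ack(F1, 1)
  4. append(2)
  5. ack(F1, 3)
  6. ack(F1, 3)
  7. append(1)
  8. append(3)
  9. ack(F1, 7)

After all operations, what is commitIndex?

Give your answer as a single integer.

Op 1: append 2 -> log_len=2
Op 2: F1 acks idx 1 -> match: F0=0 F1=1; commitIndex=1
Op 3: F1 acks idx 1 -> match: F0=0 F1=1; commitIndex=1
Op 4: append 2 -> log_len=4
Op 5: F1 acks idx 3 -> match: F0=0 F1=3; commitIndex=3
Op 6: F1 acks idx 3 -> match: F0=0 F1=3; commitIndex=3
Op 7: append 1 -> log_len=5
Op 8: append 3 -> log_len=8
Op 9: F1 acks idx 7 -> match: F0=0 F1=7; commitIndex=7

Answer: 7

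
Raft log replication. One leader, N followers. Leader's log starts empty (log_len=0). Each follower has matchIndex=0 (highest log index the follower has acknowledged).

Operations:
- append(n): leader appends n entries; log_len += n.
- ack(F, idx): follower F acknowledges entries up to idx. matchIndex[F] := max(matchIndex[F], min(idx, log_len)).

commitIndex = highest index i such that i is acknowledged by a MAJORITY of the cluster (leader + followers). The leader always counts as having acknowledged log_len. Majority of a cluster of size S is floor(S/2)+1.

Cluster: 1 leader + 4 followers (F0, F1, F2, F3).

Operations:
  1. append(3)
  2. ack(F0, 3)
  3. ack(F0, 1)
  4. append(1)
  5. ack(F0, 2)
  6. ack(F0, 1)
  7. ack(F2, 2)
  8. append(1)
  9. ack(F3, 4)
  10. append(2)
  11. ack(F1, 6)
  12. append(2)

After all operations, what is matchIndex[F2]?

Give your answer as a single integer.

Op 1: append 3 -> log_len=3
Op 2: F0 acks idx 3 -> match: F0=3 F1=0 F2=0 F3=0; commitIndex=0
Op 3: F0 acks idx 1 -> match: F0=3 F1=0 F2=0 F3=0; commitIndex=0
Op 4: append 1 -> log_len=4
Op 5: F0 acks idx 2 -> match: F0=3 F1=0 F2=0 F3=0; commitIndex=0
Op 6: F0 acks idx 1 -> match: F0=3 F1=0 F2=0 F3=0; commitIndex=0
Op 7: F2 acks idx 2 -> match: F0=3 F1=0 F2=2 F3=0; commitIndex=2
Op 8: append 1 -> log_len=5
Op 9: F3 acks idx 4 -> match: F0=3 F1=0 F2=2 F3=4; commitIndex=3
Op 10: append 2 -> log_len=7
Op 11: F1 acks idx 6 -> match: F0=3 F1=6 F2=2 F3=4; commitIndex=4
Op 12: append 2 -> log_len=9

Answer: 2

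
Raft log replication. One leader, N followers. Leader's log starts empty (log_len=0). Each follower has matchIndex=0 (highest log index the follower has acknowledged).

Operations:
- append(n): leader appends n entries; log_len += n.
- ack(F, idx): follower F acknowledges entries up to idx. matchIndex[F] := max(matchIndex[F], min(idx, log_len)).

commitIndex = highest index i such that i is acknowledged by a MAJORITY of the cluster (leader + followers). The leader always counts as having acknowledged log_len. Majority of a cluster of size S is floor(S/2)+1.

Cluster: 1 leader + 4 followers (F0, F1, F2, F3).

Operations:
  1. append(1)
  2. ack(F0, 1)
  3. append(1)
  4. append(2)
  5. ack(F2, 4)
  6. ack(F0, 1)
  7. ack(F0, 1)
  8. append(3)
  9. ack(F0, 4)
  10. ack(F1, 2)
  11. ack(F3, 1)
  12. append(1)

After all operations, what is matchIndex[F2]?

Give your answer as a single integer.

Answer: 4

Derivation:
Op 1: append 1 -> log_len=1
Op 2: F0 acks idx 1 -> match: F0=1 F1=0 F2=0 F3=0; commitIndex=0
Op 3: append 1 -> log_len=2
Op 4: append 2 -> log_len=4
Op 5: F2 acks idx 4 -> match: F0=1 F1=0 F2=4 F3=0; commitIndex=1
Op 6: F0 acks idx 1 -> match: F0=1 F1=0 F2=4 F3=0; commitIndex=1
Op 7: F0 acks idx 1 -> match: F0=1 F1=0 F2=4 F3=0; commitIndex=1
Op 8: append 3 -> log_len=7
Op 9: F0 acks idx 4 -> match: F0=4 F1=0 F2=4 F3=0; commitIndex=4
Op 10: F1 acks idx 2 -> match: F0=4 F1=2 F2=4 F3=0; commitIndex=4
Op 11: F3 acks idx 1 -> match: F0=4 F1=2 F2=4 F3=1; commitIndex=4
Op 12: append 1 -> log_len=8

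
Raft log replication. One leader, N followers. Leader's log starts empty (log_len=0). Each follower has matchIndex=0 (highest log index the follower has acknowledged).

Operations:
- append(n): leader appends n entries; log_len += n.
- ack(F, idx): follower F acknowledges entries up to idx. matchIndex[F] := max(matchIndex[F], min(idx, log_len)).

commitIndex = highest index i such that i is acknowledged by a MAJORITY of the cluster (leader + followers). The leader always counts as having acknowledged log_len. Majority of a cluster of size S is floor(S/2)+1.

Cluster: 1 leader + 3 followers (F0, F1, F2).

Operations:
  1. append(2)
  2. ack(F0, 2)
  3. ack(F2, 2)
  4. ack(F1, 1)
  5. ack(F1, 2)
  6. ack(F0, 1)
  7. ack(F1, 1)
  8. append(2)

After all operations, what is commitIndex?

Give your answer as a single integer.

Answer: 2

Derivation:
Op 1: append 2 -> log_len=2
Op 2: F0 acks idx 2 -> match: F0=2 F1=0 F2=0; commitIndex=0
Op 3: F2 acks idx 2 -> match: F0=2 F1=0 F2=2; commitIndex=2
Op 4: F1 acks idx 1 -> match: F0=2 F1=1 F2=2; commitIndex=2
Op 5: F1 acks idx 2 -> match: F0=2 F1=2 F2=2; commitIndex=2
Op 6: F0 acks idx 1 -> match: F0=2 F1=2 F2=2; commitIndex=2
Op 7: F1 acks idx 1 -> match: F0=2 F1=2 F2=2; commitIndex=2
Op 8: append 2 -> log_len=4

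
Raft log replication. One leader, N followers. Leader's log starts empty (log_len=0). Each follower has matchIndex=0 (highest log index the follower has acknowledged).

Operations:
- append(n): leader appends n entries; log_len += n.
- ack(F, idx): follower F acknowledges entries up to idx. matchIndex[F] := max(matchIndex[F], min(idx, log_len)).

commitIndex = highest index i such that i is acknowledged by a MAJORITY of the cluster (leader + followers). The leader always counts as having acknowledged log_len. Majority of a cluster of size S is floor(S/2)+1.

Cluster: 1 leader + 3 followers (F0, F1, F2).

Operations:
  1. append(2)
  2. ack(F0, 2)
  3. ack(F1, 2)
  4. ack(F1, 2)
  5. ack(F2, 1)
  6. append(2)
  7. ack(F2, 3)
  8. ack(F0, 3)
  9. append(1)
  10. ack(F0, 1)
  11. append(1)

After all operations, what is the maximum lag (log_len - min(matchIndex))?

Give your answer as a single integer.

Op 1: append 2 -> log_len=2
Op 2: F0 acks idx 2 -> match: F0=2 F1=0 F2=0; commitIndex=0
Op 3: F1 acks idx 2 -> match: F0=2 F1=2 F2=0; commitIndex=2
Op 4: F1 acks idx 2 -> match: F0=2 F1=2 F2=0; commitIndex=2
Op 5: F2 acks idx 1 -> match: F0=2 F1=2 F2=1; commitIndex=2
Op 6: append 2 -> log_len=4
Op 7: F2 acks idx 3 -> match: F0=2 F1=2 F2=3; commitIndex=2
Op 8: F0 acks idx 3 -> match: F0=3 F1=2 F2=3; commitIndex=3
Op 9: append 1 -> log_len=5
Op 10: F0 acks idx 1 -> match: F0=3 F1=2 F2=3; commitIndex=3
Op 11: append 1 -> log_len=6

Answer: 4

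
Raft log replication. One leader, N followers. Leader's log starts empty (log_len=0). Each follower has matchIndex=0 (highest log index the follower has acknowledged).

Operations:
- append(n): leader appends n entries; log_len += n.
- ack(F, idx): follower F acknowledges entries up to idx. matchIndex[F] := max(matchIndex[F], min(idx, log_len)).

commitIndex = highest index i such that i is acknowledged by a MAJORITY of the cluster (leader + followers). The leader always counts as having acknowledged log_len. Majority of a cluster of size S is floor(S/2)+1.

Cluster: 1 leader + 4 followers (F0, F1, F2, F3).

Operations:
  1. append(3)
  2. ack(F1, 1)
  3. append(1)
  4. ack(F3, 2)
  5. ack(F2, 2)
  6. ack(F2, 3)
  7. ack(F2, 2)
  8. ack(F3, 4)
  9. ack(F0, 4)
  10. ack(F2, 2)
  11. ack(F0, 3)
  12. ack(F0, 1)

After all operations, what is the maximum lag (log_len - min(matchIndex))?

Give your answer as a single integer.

Answer: 3

Derivation:
Op 1: append 3 -> log_len=3
Op 2: F1 acks idx 1 -> match: F0=0 F1=1 F2=0 F3=0; commitIndex=0
Op 3: append 1 -> log_len=4
Op 4: F3 acks idx 2 -> match: F0=0 F1=1 F2=0 F3=2; commitIndex=1
Op 5: F2 acks idx 2 -> match: F0=0 F1=1 F2=2 F3=2; commitIndex=2
Op 6: F2 acks idx 3 -> match: F0=0 F1=1 F2=3 F3=2; commitIndex=2
Op 7: F2 acks idx 2 -> match: F0=0 F1=1 F2=3 F3=2; commitIndex=2
Op 8: F3 acks idx 4 -> match: F0=0 F1=1 F2=3 F3=4; commitIndex=3
Op 9: F0 acks idx 4 -> match: F0=4 F1=1 F2=3 F3=4; commitIndex=4
Op 10: F2 acks idx 2 -> match: F0=4 F1=1 F2=3 F3=4; commitIndex=4
Op 11: F0 acks idx 3 -> match: F0=4 F1=1 F2=3 F3=4; commitIndex=4
Op 12: F0 acks idx 1 -> match: F0=4 F1=1 F2=3 F3=4; commitIndex=4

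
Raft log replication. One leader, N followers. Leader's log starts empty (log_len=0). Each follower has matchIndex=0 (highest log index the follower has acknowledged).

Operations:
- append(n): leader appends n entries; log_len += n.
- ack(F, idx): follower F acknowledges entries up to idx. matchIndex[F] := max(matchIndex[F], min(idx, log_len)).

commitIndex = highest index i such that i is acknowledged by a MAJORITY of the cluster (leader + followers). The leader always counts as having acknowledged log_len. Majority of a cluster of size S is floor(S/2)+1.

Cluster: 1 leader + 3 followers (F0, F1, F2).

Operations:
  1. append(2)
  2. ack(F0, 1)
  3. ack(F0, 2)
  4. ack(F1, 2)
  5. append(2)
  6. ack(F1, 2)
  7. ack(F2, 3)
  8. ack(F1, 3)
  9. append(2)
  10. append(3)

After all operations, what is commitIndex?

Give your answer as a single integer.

Op 1: append 2 -> log_len=2
Op 2: F0 acks idx 1 -> match: F0=1 F1=0 F2=0; commitIndex=0
Op 3: F0 acks idx 2 -> match: F0=2 F1=0 F2=0; commitIndex=0
Op 4: F1 acks idx 2 -> match: F0=2 F1=2 F2=0; commitIndex=2
Op 5: append 2 -> log_len=4
Op 6: F1 acks idx 2 -> match: F0=2 F1=2 F2=0; commitIndex=2
Op 7: F2 acks idx 3 -> match: F0=2 F1=2 F2=3; commitIndex=2
Op 8: F1 acks idx 3 -> match: F0=2 F1=3 F2=3; commitIndex=3
Op 9: append 2 -> log_len=6
Op 10: append 3 -> log_len=9

Answer: 3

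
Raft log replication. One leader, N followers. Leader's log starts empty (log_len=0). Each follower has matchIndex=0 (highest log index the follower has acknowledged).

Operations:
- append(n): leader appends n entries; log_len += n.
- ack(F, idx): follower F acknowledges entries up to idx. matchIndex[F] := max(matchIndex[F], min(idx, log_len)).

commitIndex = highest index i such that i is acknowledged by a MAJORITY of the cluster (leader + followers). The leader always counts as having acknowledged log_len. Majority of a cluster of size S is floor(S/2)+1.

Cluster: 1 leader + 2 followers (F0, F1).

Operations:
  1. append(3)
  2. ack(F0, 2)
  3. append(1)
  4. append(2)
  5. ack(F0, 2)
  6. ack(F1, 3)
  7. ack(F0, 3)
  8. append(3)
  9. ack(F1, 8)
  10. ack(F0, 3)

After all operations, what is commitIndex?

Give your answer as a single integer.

Answer: 8

Derivation:
Op 1: append 3 -> log_len=3
Op 2: F0 acks idx 2 -> match: F0=2 F1=0; commitIndex=2
Op 3: append 1 -> log_len=4
Op 4: append 2 -> log_len=6
Op 5: F0 acks idx 2 -> match: F0=2 F1=0; commitIndex=2
Op 6: F1 acks idx 3 -> match: F0=2 F1=3; commitIndex=3
Op 7: F0 acks idx 3 -> match: F0=3 F1=3; commitIndex=3
Op 8: append 3 -> log_len=9
Op 9: F1 acks idx 8 -> match: F0=3 F1=8; commitIndex=8
Op 10: F0 acks idx 3 -> match: F0=3 F1=8; commitIndex=8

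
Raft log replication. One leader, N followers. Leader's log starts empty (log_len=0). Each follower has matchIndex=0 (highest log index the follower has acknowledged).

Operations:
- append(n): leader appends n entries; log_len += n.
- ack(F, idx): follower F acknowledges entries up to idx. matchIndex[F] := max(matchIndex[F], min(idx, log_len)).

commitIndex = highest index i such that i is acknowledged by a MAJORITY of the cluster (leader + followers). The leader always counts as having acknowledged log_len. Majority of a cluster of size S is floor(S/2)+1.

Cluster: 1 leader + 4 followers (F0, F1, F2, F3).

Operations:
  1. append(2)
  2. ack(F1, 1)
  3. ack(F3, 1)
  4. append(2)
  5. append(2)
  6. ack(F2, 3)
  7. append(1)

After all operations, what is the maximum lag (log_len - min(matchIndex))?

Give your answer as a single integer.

Op 1: append 2 -> log_len=2
Op 2: F1 acks idx 1 -> match: F0=0 F1=1 F2=0 F3=0; commitIndex=0
Op 3: F3 acks idx 1 -> match: F0=0 F1=1 F2=0 F3=1; commitIndex=1
Op 4: append 2 -> log_len=4
Op 5: append 2 -> log_len=6
Op 6: F2 acks idx 3 -> match: F0=0 F1=1 F2=3 F3=1; commitIndex=1
Op 7: append 1 -> log_len=7

Answer: 7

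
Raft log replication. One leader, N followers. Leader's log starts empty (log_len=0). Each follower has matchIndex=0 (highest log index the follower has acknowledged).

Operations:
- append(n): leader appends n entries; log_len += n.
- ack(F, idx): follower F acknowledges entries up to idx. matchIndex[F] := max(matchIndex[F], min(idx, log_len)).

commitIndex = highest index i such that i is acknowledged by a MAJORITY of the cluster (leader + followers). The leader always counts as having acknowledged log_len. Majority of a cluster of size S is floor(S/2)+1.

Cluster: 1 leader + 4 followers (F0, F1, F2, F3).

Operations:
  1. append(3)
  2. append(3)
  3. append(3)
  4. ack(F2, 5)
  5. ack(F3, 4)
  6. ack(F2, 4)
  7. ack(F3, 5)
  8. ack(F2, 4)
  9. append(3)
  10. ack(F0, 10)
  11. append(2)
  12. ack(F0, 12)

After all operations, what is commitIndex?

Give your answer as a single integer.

Op 1: append 3 -> log_len=3
Op 2: append 3 -> log_len=6
Op 3: append 3 -> log_len=9
Op 4: F2 acks idx 5 -> match: F0=0 F1=0 F2=5 F3=0; commitIndex=0
Op 5: F3 acks idx 4 -> match: F0=0 F1=0 F2=5 F3=4; commitIndex=4
Op 6: F2 acks idx 4 -> match: F0=0 F1=0 F2=5 F3=4; commitIndex=4
Op 7: F3 acks idx 5 -> match: F0=0 F1=0 F2=5 F3=5; commitIndex=5
Op 8: F2 acks idx 4 -> match: F0=0 F1=0 F2=5 F3=5; commitIndex=5
Op 9: append 3 -> log_len=12
Op 10: F0 acks idx 10 -> match: F0=10 F1=0 F2=5 F3=5; commitIndex=5
Op 11: append 2 -> log_len=14
Op 12: F0 acks idx 12 -> match: F0=12 F1=0 F2=5 F3=5; commitIndex=5

Answer: 5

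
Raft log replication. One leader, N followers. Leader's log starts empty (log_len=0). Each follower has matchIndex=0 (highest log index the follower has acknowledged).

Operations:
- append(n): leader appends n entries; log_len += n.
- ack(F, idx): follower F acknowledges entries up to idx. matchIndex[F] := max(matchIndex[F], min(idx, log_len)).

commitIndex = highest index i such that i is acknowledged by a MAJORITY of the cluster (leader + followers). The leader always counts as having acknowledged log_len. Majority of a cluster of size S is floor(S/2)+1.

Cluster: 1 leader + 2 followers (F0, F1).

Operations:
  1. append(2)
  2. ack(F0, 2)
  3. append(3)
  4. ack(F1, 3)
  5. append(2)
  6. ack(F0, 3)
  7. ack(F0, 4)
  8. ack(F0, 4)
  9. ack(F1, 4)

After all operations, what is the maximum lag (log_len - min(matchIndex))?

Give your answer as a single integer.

Answer: 3

Derivation:
Op 1: append 2 -> log_len=2
Op 2: F0 acks idx 2 -> match: F0=2 F1=0; commitIndex=2
Op 3: append 3 -> log_len=5
Op 4: F1 acks idx 3 -> match: F0=2 F1=3; commitIndex=3
Op 5: append 2 -> log_len=7
Op 6: F0 acks idx 3 -> match: F0=3 F1=3; commitIndex=3
Op 7: F0 acks idx 4 -> match: F0=4 F1=3; commitIndex=4
Op 8: F0 acks idx 4 -> match: F0=4 F1=3; commitIndex=4
Op 9: F1 acks idx 4 -> match: F0=4 F1=4; commitIndex=4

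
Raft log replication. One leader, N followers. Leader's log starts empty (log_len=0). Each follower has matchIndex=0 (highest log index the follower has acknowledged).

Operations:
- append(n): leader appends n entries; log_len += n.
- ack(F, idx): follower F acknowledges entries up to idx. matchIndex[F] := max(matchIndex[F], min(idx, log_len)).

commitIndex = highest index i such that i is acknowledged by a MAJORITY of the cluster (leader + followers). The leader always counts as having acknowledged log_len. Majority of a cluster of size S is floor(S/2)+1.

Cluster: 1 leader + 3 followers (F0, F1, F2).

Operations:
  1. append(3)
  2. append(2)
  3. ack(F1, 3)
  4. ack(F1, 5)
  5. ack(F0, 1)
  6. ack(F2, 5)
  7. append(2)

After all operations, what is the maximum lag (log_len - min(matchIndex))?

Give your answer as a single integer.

Answer: 6

Derivation:
Op 1: append 3 -> log_len=3
Op 2: append 2 -> log_len=5
Op 3: F1 acks idx 3 -> match: F0=0 F1=3 F2=0; commitIndex=0
Op 4: F1 acks idx 5 -> match: F0=0 F1=5 F2=0; commitIndex=0
Op 5: F0 acks idx 1 -> match: F0=1 F1=5 F2=0; commitIndex=1
Op 6: F2 acks idx 5 -> match: F0=1 F1=5 F2=5; commitIndex=5
Op 7: append 2 -> log_len=7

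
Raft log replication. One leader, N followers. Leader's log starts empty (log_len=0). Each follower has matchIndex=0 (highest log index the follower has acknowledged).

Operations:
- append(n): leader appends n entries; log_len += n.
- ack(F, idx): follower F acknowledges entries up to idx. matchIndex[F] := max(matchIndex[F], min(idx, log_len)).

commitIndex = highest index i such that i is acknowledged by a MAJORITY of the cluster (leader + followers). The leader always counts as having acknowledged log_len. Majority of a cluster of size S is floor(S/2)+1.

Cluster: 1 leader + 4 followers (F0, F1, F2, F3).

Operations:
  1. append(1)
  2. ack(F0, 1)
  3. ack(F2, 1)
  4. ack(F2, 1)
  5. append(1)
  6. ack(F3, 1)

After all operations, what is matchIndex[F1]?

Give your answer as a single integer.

Answer: 0

Derivation:
Op 1: append 1 -> log_len=1
Op 2: F0 acks idx 1 -> match: F0=1 F1=0 F2=0 F3=0; commitIndex=0
Op 3: F2 acks idx 1 -> match: F0=1 F1=0 F2=1 F3=0; commitIndex=1
Op 4: F2 acks idx 1 -> match: F0=1 F1=0 F2=1 F3=0; commitIndex=1
Op 5: append 1 -> log_len=2
Op 6: F3 acks idx 1 -> match: F0=1 F1=0 F2=1 F3=1; commitIndex=1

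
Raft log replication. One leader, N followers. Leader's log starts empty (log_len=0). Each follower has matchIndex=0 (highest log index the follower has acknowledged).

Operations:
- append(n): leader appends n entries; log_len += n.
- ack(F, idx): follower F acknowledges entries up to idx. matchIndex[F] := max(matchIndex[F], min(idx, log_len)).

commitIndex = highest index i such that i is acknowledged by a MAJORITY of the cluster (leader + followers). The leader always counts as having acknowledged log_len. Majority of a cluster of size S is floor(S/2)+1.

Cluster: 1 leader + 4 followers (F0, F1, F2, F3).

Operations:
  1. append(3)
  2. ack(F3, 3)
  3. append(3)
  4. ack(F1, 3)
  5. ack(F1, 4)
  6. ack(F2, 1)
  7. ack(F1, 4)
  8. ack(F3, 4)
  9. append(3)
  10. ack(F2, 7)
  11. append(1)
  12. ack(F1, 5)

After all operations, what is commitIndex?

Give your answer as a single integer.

Answer: 5

Derivation:
Op 1: append 3 -> log_len=3
Op 2: F3 acks idx 3 -> match: F0=0 F1=0 F2=0 F3=3; commitIndex=0
Op 3: append 3 -> log_len=6
Op 4: F1 acks idx 3 -> match: F0=0 F1=3 F2=0 F3=3; commitIndex=3
Op 5: F1 acks idx 4 -> match: F0=0 F1=4 F2=0 F3=3; commitIndex=3
Op 6: F2 acks idx 1 -> match: F0=0 F1=4 F2=1 F3=3; commitIndex=3
Op 7: F1 acks idx 4 -> match: F0=0 F1=4 F2=1 F3=3; commitIndex=3
Op 8: F3 acks idx 4 -> match: F0=0 F1=4 F2=1 F3=4; commitIndex=4
Op 9: append 3 -> log_len=9
Op 10: F2 acks idx 7 -> match: F0=0 F1=4 F2=7 F3=4; commitIndex=4
Op 11: append 1 -> log_len=10
Op 12: F1 acks idx 5 -> match: F0=0 F1=5 F2=7 F3=4; commitIndex=5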